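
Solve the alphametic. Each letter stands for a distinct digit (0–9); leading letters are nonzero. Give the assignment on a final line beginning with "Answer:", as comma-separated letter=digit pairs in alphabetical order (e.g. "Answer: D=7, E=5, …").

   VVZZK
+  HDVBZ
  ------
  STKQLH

Step 1. [S] S is the leading digit of a 6-digit sum of two 5-digit numbers; the final carry is exactly 1. So S=1.
Step 2. [col 1: K + Z ≡ H (mod 10)] column 1 (K + Z ≡ H (mod 10), carry-in 0) doesn't pin Z yet; pick Z=3 and continue ⇒ Z=3.
Step 3. [col 1: K + Z ≡ H (mod 10)] no forcing yet in column 1 (carry-in 0); K=2 is free and consistent — try it ⇒ K=2.
Step 4. [col 1: K + Z ≡ H (mod 10)] from column 1 (K=2, Z=3, carry-in 0, digits 1,2,3 already taken and all letters distinct): H must equal 5, so H=5.
Step 5. [col 2: Z + B ≡ L (mod 10)] column 2 (Z + B ≡ L (mod 10), carry-in 0) doesn't pin L yet; pick L=9 and continue, so L=9.
Step 6. [col 2: Z + B ≡ L (mod 10)] column 2: given Z=3, L=9, carry-in 0, and digits 1,2,3,5,9 already taken and all letters distinct, Z+B≡L (mod 10) forces B=6 ⇒ B=6.
Step 7. [col 3: Z + V ≡ Q (mod 10)] column 3 (Z + V ≡ Q (mod 10), carry-in 0) doesn't pin V yet; pick V=4 and continue, so V=4.
Step 8. [col 3: Z + V ≡ Q (mod 10)] from column 3 (Z=3, V=4, carry-in 0, digits 1,2,3,4,5,6,9 already taken and all letters distinct): Q must equal 7, so Q=7.
Step 9. [col 4: V + D ≡ K (mod 10)] from column 4 (V=4, K=2, carry-in 0, digits 1,2,3,4,5,6,7,9 already taken and all letters distinct): D must equal 8 ⇒ D=8.
Step 10. [col 5: V + H ≡ T (mod 10)] column 5 reads V+H+carry(1)=T with V=4, H=5; with digits 1,2,3,4,5,6,7,8,9 already taken and all letters distinct, the only value for T is 0 ⇒ T=0.

Answer: B=6, D=8, H=5, K=2, L=9, Q=7, S=1, T=0, V=4, Z=3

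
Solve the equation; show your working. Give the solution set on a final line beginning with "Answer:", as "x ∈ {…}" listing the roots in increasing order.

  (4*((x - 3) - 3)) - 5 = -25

Step 1. [(4*((x - 3) - 3)) - 5 = -25] 5 comes off first (add 5). So sub: 4*((x - 3) - 3) = -20.
Step 2. [4*((x - 3) - 3) = -20] leading coefficient 4: divide by 4. So div: (x - 3) - 3 = -5.
Step 3. [(x - 3) - 3 = -5] 3 comes off first (add 3), so sub: x - 3 = -2.
Step 4. [x - 3 = -2] the outer -3 inverts by adding 3. So sub: x = 1.

Answer: x ∈ {1}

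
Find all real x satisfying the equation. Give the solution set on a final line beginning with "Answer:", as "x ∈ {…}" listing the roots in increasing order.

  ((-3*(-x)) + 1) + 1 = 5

Step 1. [((-3*(-x)) + 1) + 1 = 5] peel the +1: subtract 1 from each side ⇒ sub: (-3*(-x)) + 1 = 4.
Step 2. [(-3*(-x)) + 1 = 4] 1 comes off first (subtract 1). So sub: -3*(-x) = 3.
Step 3. [-3*(-x) = 3] leading coefficient -3: divide by -3, so div: -x = -1.
Step 4. [-x = -1] flip signs both sides, so neg: x = 1.

Answer: x ∈ {1}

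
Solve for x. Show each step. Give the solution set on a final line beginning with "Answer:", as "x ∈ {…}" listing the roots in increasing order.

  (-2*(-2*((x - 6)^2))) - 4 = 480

Step 1. [(-2*(-2*((x - 6)^2))) - 4 = 480] peel the -4: add 4 from each side ⇒ sub: -2*(-2*((x - 6)^2)) = 484.
Step 2. [-2*(-2*((x - 6)^2)) = 484] -2·(inner) — divide through by -2, so div: -2*((x - 6)^2) = -242.
Step 3. [-2*((x - 6)^2) = -242] -2 out front; divide by -2. So div: (x - 6)^2 = 121.
Step 4. [(x - 6)^2 = 121] LHS squared, RHS 121 ≥ 0: apply √ (±), so sqrt: x - 6 = 11 or -11.
Step 5. [x - 6 = 11 or -11] add 6: x sits inside (… - 6), so sub: x = 17 or -5.

Answer: x ∈ {-5, 17}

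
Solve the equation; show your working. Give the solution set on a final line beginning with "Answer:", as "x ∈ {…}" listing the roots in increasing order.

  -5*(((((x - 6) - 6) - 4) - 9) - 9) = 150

Step 1. [-5*(((((x - 6) - 6) - 4) - 9) - 9) = 150] divide by the outer -5, so div: ((((x - 6) - 6) - 4) - 9) - 9 = -30.
Step 2. [((((x - 6) - 6) - 4) - 9) - 9 = -30] add 9: x sits inside (… - 9), so sub: (((x - 6) - 6) - 4) - 9 = -21.
Step 3. [(((x - 6) - 6) - 4) - 9 = -21] peel the -9: add 9 from each side. So sub: ((x - 6) - 6) - 4 = -12.
Step 4. [((x - 6) - 6) - 4 = -12] add 4: x sits inside (… - 4). So sub: (x - 6) - 6 = -8.
Step 5. [(x - 6) - 6 = -8] the outer -6 inverts by adding 6 ⇒ sub: x - 6 = -2.
Step 6. [x - 6 = -2] the outer -6 inverts by adding 6 ⇒ sub: x = 4.

Answer: x ∈ {4}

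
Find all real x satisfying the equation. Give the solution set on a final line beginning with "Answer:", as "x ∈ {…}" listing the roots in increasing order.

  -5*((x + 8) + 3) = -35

Step 1. [-5*((x + 8) + 3) = -35] -5·(inner) — divide through by -5, so div: (x + 8) + 3 = 7.
Step 2. [(x + 8) + 3 = 7] subtract 3: x sits inside (… + 3). So sub: x + 8 = 4.
Step 3. [x + 8 = 4] subtract 8: x sits inside (… + 8) ⇒ sub: x = -4.

Answer: x ∈ {-4}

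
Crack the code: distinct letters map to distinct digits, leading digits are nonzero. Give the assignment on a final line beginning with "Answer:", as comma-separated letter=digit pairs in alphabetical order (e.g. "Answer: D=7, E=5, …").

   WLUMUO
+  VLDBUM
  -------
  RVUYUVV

Step 1. [col 1: O + M ≡ V (mod 10)] no forcing yet in column 1 (carry-in 0); M=8 is free and consistent — try it, so M=8.
Step 2. [col 1: O + M ≡ V (mod 10)] several values work for O in column 1 (O + M ≡ V (mod 10), carry-in 0); try O=7 ⇒ O=7.
Step 3. [col 1: O + M ≡ V (mod 10)] from column 1 (O=7, M=8, carry-in 0, digits 7,8 already taken and all letters distinct): V must equal 5, so V=5.
Step 4. [col 2: U + U ≡ V (mod 10)] from column 2 (V=5, carry-in 1, digits 5,7,8 already taken and all letters distinct): U must equal 2. So U=2.
Step 5. [col 3: M + B ≡ U (mod 10)] column 3 reads M+B+carry(0)=U with M=8, U=2; with digits 2,5,7,8 already taken and all letters distinct, the only value for B is 4. So B=4.
Step 6. [col 4: U + D ≡ Y (mod 10)] several values work for D in column 4 (U + D ≡ Y (mod 10), carry-in 1); try D=0. So D=0.
Step 7. [col 4: U + D ≡ Y (mod 10)] column 4 reads U+D+carry(1)=Y with U=2, D=0; with digits 0,2,4,5,7,8 already taken and all letters distinct, the only value for Y is 3. So Y=3.
Step 8. [col 5: L + L ≡ U (mod 10)] no forcing yet in column 5 (carry-in 0); L=6 is free and consistent — try it. So L=6.
Step 9. [col 6: W + V ≡ V (mod 10)] in column 6 we have W+V≡V with carry-in 1; given V=5 and digits 0,2,3,4,5,6,7,8 already taken and all letters distinct, that pins W to 9. So W=9.
Step 10. [col 7: carry → R] from column 7 (nothing yet, carry-in 1, digits 0,2,3,4,5,6,7,8,9 already taken and all letters distinct): R must equal 1 ⇒ R=1.

Answer: B=4, D=0, L=6, M=8, O=7, R=1, U=2, V=5, W=9, Y=3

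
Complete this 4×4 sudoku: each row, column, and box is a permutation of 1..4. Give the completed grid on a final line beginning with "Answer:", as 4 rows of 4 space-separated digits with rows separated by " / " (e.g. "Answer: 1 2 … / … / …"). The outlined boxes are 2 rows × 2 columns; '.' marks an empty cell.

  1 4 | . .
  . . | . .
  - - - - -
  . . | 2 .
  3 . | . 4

Step 1. [r2c2∈{2,3}] col 2 places 3 nowhere but r2c2. So r2c2=3.
Step 2. [r4c3∈{1}] r4c3 is down to just 1. So r4c3=1.
Step 3. [r1c4∈{2,3}] r1c4 is the only open cell in row 1 admitting 2. So r1c4=2.
Step 4. [r1c3∈{3}] only 3 remains possible at r1c3 ⇒ r1c3=3.
Step 5. [r4c2∈{2}] r4c2 has the single candidate 2. So r4c2=2.
Step 6. [r2c3∈{4}] r2c3 has the single candidate 4, so r2c3=4.
Step 7. [r2c1∈{2}] nothing but 2 survives at r2c1, so r2c1=2.
Step 8. [r2c4∈{1}] r2c4's peers cover all but 1. So r2c4=1.
Step 9. [r3c4∈{3}] r3c4 has the single candidate 3, so r3c4=3.
Step 10. [r3c1∈{4}] only 4 remains possible at r3c1. So r3c1=4.
Step 11. [r3c2∈{1}] r3c2 has the single candidate 1. So r3c2=1.

Answer: 1 4 3 2 / 2 3 4 1 / 4 1 2 3 / 3 2 1 4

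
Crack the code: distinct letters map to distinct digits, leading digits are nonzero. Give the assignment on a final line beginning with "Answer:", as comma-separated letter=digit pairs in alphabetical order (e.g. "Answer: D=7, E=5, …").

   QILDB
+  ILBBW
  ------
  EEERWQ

Step 1. [col 1: B + W ≡ Q (mod 10)] no forcing yet in column 1 (carry-in 0); W=8 is free and consistent — try it. So W=8.
Step 2. [E] the sum has 6 digits but both addends have 5; that extra leading digit E is the final carry, namely 1. So E=1.
Step 3. [col 1: B + W ≡ Q (mod 10)] B=5 is one option consistent with column 1 (B + W ≡ Q (mod 10), carry-in 0) — take it, so B=5.
Step 4. [col 1: B + W ≡ Q (mod 10)] column 1: given B=5, W=8, carry-in 0, and digits 1,5,8 already taken and all letters distinct, B+W≡Q (mod 10) forces Q=3. So Q=3.
Step 5. [col 2: D + B ≡ W (mod 10)] column 2 reads D+B+carry(1)=W with B=5, W=8; with digits 1,3,5,8 already taken and all letters distinct, the only value for D is 2, so D=2.
Step 6. [col 3: L + B ≡ R (mod 10)] no forcing yet in column 3 (carry-in 0); R=9 is free and consistent — try it. So R=9.
Step 7. [col 3: L + B ≡ R (mod 10)] in column 3 we have L+B≡R with carry-in 0; given B=5, R=9 and digits 1,2,3,5,8,9 already taken and all letters distinct, that pins L to 4 ⇒ L=4.
Step 8. [col 4: I + L ≡ E (mod 10)] column 4 reads I+L+carry(0)=E with L=4, E=1; with digits 1,2,3,4,5,8,9 already taken and all letters distinct, the only value for I is 7, so I=7.

Answer: B=5, D=2, E=1, I=7, L=4, Q=3, R=9, W=8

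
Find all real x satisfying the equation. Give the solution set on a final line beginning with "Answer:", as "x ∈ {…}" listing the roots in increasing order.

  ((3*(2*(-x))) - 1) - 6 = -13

Step 1. [((3*(2*(-x))) - 1) - 6 = -13] the outer -6 inverts by adding 6 ⇒ sub: (3*(2*(-x))) - 1 = -7.
Step 2. [(3*(2*(-x))) - 1 = -7] -1 is outermost — add 1 both sides ⇒ sub: 3*(2*(-x)) = -6.
Step 3. [3*(2*(-x)) = -6] 3·(inner) — divide through by 3 ⇒ div: 2*(-x) = -2.
Step 4. [2*(-x) = -2] LHS = 2·(…); ÷2 both sides, so div: -x = -1.
Step 5. [-x = -1] flip signs both sides ⇒ neg: x = 1.

Answer: x ∈ {1}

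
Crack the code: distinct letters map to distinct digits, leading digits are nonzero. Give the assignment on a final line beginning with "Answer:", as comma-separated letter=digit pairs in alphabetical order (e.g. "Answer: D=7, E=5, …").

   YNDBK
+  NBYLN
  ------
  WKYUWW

Step 1. [col 1: K + N ≡ W (mod 10)] K=4 is one option consistent with column 1 (K + N ≡ W (mod 10), carry-in 0) — take it ⇒ K=4.
Step 2. [col 1: K + N ≡ W (mod 10)] several values work for W in column 1 (K + N ≡ W (mod 10), carry-in 0); try W=1, so W=1.
Step 3. [col 1: K + N ≡ W (mod 10)] in column 1 we have K+N≡W with carry-in 0; given K=4, W=1 and digits 1,4 already taken and all letters distinct, that pins N to 7, so N=7.
Step 4. [col 2: B + L ≡ W (mod 10)] column 2 (B + L ≡ W (mod 10), carry-in 1) doesn't pin L yet; pick L=2 and continue. So L=2.
Step 5. [col 2: B + L ≡ W (mod 10)] in column 2 we have B+L≡W with carry-in 1; given L=2, W=1 and digits 1,2,4,7 already taken and all letters distinct, that pins B to 8, so B=8.
Step 6. [col 3: D + Y ≡ U (mod 10)] several values work for D in column 3 (D + Y ≡ U (mod 10), carry-in 1); try D=3, so D=3.
Step 7. [col 3: D + Y ≡ U (mod 10)] Y=6 is one option consistent with column 3 (D + Y ≡ U (mod 10), carry-in 1) — take it ⇒ Y=6.
Step 8. [col 3: D + Y ≡ U (mod 10)] column 3 reads D+Y+carry(1)=U with D=3, Y=6; with digits 1,2,3,4,6,7,8 already taken and all letters distinct, the only value for U is 0, so U=0.

Answer: B=8, D=3, K=4, L=2, N=7, U=0, W=1, Y=6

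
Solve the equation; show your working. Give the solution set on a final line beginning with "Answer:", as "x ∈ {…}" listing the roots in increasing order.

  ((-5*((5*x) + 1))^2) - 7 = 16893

Step 1. [((-5*((5*x) + 1))^2) - 7 = 16893] -7 is outermost — add 7 both sides, so sub: (-5*((5*x) + 1))^2 = 16900.
Step 2. [(-5*((5*x) + 1))^2 = 16900] LHS squared, RHS 16900 ≥ 0: apply √ (±), so sqrt: -5*((5*x) + 1) = 130 or -130.
Step 3. [-5*((5*x) + 1) = 130 or -130] LHS = -5·(…); ÷-5 both sides, so div: (5*x) + 1 = -26 or 26.
Step 4. [(5*x) + 1 = -26 or 26] +1 is outermost — subtract 1 both sides, so sub: 5*x = -27 or 25.
Step 5. [5*x = -27 or 25] LHS = 5·(…); ÷5 both sides. So div: x = -27/5 or 5.

Answer: x ∈ {-27/5, 5}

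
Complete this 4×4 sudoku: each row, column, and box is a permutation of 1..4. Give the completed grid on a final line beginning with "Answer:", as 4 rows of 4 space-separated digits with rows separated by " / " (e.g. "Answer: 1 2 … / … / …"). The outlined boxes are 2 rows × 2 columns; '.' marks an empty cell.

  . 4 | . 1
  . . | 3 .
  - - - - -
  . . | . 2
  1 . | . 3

Step 1. [r3c1∈{3,4}] 4 has one home in col 1: r3c1. So r3c1=4.
Step 2. [r2c1∈{2}] only 2 remains possible at r2c1. So r2c1=2.
Step 3. [r2c2∈{1}] only 1 remains possible at r2c2. So r2c2=1.
Step 4. [r2c4∈{4}] r2c4 is down to just 4. So r2c4=4.
Step 5. [r1c3∈{2}] r1c3 is down to just 2. So r1c3=2.
Step 6. [r4c3∈{4}] r4c3's peers cover all but 4, so r4c3=4.
Step 7. [r3c3∈{1}] r3c3 has the single candidate 1. So r3c3=1.
Step 8. [r4c2∈{2}] only 2 remains possible at r4c2. So r4c2=2.
Step 9. [r3c2∈{3}] r3c2 is down to just 3, so r3c2=3.
Step 10. [r1c1∈{3}] r1c1's peers cover all but 3 ⇒ r1c1=3.

Answer: 3 4 2 1 / 2 1 3 4 / 4 3 1 2 / 1 2 4 3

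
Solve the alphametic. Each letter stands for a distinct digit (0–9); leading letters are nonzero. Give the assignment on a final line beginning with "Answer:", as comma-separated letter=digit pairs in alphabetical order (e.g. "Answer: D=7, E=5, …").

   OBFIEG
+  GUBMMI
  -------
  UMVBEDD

Step 1. [col 1: G + I ≡ D (mod 10)] several values work for I in column 1 (G + I ≡ D (mod 10), carry-in 0); try I=8. So I=8.
Step 2. [col 1: G + I ≡ D (mod 10)] several values work for D in column 1 (G + I ≡ D (mod 10), carry-in 0); try D=3, so D=3.
Step 3. [col 1: G + I ≡ D (mod 10)] in column 1 we have G+I≡D with carry-in 0; given I=8, D=3 and digits 3,8 already taken and all letters distinct, that pins G to 5, so G=5.
Step 4. [col 2: E + M ≡ D (mod 10)] M=2 is one option consistent with column 2 (E + M ≡ D (mod 10), carry-in 1) — take it, so M=2.
Step 5. [col 2: E + M ≡ D (mod 10)] in column 2 we have E+M≡D with carry-in 1; given M=2, D=3 and digits 2,3,5,8 already taken and all letters distinct, that pins E to 0. So E=0.
Step 6. [U] the sum has 7 digits but both addends have 6; that extra leading digit U is the final carry, namely 1. So U=1.
Step 7. [col 4: F + B ≡ B (mod 10)] column 4 reads F+B+carry(1)=B with nothing yet; with digits 0,1,2,3,5,8 already taken and all letters distinct, the only value for F is 9. So F=9.
Step 8. [col 4: F + B ≡ B (mod 10)] column 4 (F + B ≡ B (mod 10), carry-in 1) doesn't pin B yet; pick B=4 and continue. So B=4.
Step 9. [col 5: B + U ≡ V (mod 10)] from column 5 (B=4, U=1, carry-in 1, digits 0,1,2,3,4,5,8,9 already taken and all letters distinct): V must equal 6. So V=6.
Step 10. [col 6: O + G ≡ M (mod 10)] in column 6 we have O+G≡M with carry-in 0; given G=5, M=2 and digits 0,1,2,3,4,5,6,8,9 already taken and all letters distinct, that pins O to 7 ⇒ O=7.

Answer: B=4, D=3, E=0, F=9, G=5, I=8, M=2, O=7, U=1, V=6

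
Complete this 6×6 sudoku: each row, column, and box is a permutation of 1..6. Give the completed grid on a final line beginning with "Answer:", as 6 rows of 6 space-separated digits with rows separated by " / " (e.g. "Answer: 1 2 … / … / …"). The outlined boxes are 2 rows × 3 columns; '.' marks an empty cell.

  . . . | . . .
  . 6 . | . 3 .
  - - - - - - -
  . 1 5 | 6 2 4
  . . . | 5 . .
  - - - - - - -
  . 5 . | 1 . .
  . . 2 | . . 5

Step 1. [r3c1∈{3}] r3c1's peers cover all but 3. So r3c1=3.
Step 2. [r6c1∈{1,4,6}] across row 6, 1 lands solely at r6c1. So r6c1=1.
Step 3. [r1c5∈{1,4,5,6}] across col 5, 5 lands solely at r1c5, so r1c5=5.
Step 4. [r5c6∈{2,3,6}] 2 has one home in row 5: r5c6 ⇒ r5c6=2.
Step 5. [r5c3∈{3,4,6}] 3 has one home in row 5: r5c3. So r5c3=3.
Step 6. [r6c2∈{4}] only 4 remains possible at r6c2, so r6c2=4.
Step 7. [r2c6∈{1}] nothing but 1 survives at r2c6. So r2c6=1.
Step 8. [r2c3∈{4}] nothing but 4 survives at r2c3 ⇒ r2c3=4.
Step 9. [r1c1∈{2}] nothing but 2 survives at r1c1. So r1c1=2.
Step 10. [r5c1∈{6}] r5c1 is down to just 6, so r5c1=6.
Step 11. [r5c5∈{4}] r5c5 has the single candidate 4. So r5c5=4.
Step 12. [r2c1∈{5}] r2c1 is down to just 5, so r2c1=5.
Step 13. [r4c2∈{2}] r4c2 is down to just 2 ⇒ r4c2=2.
Step 14. [r4c6∈{3}] r4c6 is down to just 3, so r4c6=3.
Step 15. [r2c4∈{2}] r2c4's peers cover all but 2, so r2c4=2.
Step 16. [r6c5∈{6}] nothing but 6 survives at r6c5 ⇒ r6c5=6.
Step 17. [r4c3∈{6}] nothing but 6 survives at r4c3. So r4c3=6.
Step 18. [r4c5∈{1}] r4c5 has the single candidate 1 ⇒ r4c5=1.
Step 19. [r4c1∈{4}] nothing but 4 survives at r4c1 ⇒ r4c1=4.
Step 20. [r1c4∈{4}] only 4 remains possible at r1c4. So r1c4=4.
Step 21. [r1c6∈{6}] r1c6 has the single candidate 6 ⇒ r1c6=6.
Step 22. [r6c4∈{3}] nothing but 3 survives at r6c4 ⇒ r6c4=3.
Step 23. [r1c3∈{1}] r1c3 is down to just 1, so r1c3=1.
Step 24. [r1c2∈{3}] only 3 remains possible at r1c2 ⇒ r1c2=3.

Answer: 2 3 1 4 5 6 / 5 6 4 2 3 1 / 3 1 5 6 2 4 / 4 2 6 5 1 3 / 6 5 3 1 4 2 / 1 4 2 3 6 5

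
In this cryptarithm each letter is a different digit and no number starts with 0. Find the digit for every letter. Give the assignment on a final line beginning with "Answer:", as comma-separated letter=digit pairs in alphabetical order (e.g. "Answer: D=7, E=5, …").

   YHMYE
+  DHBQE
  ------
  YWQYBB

Step 1. [col 1: E + E ≡ B (mod 10)] column 1 (E + E ≡ B (mod 10), carry-in 0) doesn't pin B yet; pick B=4 and continue. So B=4.
Step 2. [col 1: E + E ≡ B (mod 10)] no forcing yet in column 1 (carry-in 0); E=2 is free and consistent — try it. So E=2.
Step 3. [col 2: Y + Q ≡ B (mod 10)] column 2 (Y + Q ≡ B (mod 10), carry-in 0) doesn't pin Y yet; pick Y=1 and continue. So Y=1.
Step 4. [col 2: Y + Q ≡ B (mod 10)] in column 2 we have Y+Q≡B with carry-in 0; given Y=1, B=4 and digits 1,2,4 already taken and all letters distinct, that pins Q to 3. So Q=3.
Step 5. [col 3: M + B ≡ Y (mod 10)] in column 3 we have M+B≡Y with carry-in 0; given B=4, Y=1 and digits 1,2,3,4 already taken and all letters distinct, that pins M to 7. So M=7.
Step 6. [col 4: H + H ≡ Q (mod 10)] from column 4 (Q=3, carry-in 1, digits 1,2,3,4,7 already taken and all letters distinct): H must equal 6 ⇒ H=6.
Step 7. [col 5: Y + D ≡ W (mod 10)] from column 5 (Y=1, carry-in 1, digits 1,2,3,4,6,7 already taken and all letters distinct): W must equal 0. So W=0.
Step 8. [col 5: Y + D ≡ W (mod 10)] column 5 reads Y+D+carry(1)=W with Y=1, W=0; with digits 0,1,2,3,4,6,7 already taken and all letters distinct, the only value for D is 8 ⇒ D=8.

Answer: B=4, D=8, E=2, H=6, M=7, Q=3, W=0, Y=1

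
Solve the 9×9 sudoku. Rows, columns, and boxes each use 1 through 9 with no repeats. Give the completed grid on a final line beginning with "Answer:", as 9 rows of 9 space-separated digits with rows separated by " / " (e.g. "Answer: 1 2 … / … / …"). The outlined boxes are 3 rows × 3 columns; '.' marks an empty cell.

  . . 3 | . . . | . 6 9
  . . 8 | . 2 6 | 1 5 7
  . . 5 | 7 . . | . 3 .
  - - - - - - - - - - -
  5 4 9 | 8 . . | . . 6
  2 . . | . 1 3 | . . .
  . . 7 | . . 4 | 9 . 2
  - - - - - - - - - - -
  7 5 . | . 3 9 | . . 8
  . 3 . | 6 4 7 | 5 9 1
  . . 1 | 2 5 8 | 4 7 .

Step 1. [r2c2∈{9}] nothing but 9 survives at r2c2, so r2c2=9.
Step 2. [r9c2∈{6}] r9c2's peers cover all but 6 ⇒ r9c2=6.
Step 3. [r3c6∈{1}] r3c6 has the single candidate 1, so r3c6=1.
Step 4. [r5c2∈{8}] only 8 remains possible at r5c2, so r5c2=8.
Step 5. [r2c1∈{4}] r2c1's peers cover all but 4 ⇒ r2c1=4.
Step 6. [r6c2∈{1}] nothing but 1 survives at r6c2 ⇒ r6c2=1.
Step 7. [r6c4∈{5}] r6c4 has the single candidate 5 ⇒ r6c4=5.
Step 8. [r7c8∈{2}] r7c8's peers cover all but 2. So r7c8=2.
Step 9. [r1c5∈{8}] r1c5's peers cover all but 8 ⇒ r1c5=8.
Step 10. [r1c7∈{2}] r1c7 is down to just 2. So r1c7=2.
Step 11. [r6c5∈{6}] nothing but 6 survives at r6c5. So r6c5=6.
Step 12. [r4c5∈{7}] only 7 remains possible at r4c5. So r4c5=7.
Step 13. [r5c9∈{4,5}] in row 5, 5 fits only at r5c9, so r5c9=5.
Step 14. [r6c1∈{3}] r6c1's peers cover all but 3 ⇒ r6c1=3.
Step 15. [r4c7∈{3}] r4c7 is down to just 3, so r4c7=3.
Step 16. [r1c2∈{7}] nothing but 7 survives at r1c2. So r1c2=7.
Step 17. [r3c5∈{9}] only 9 remains possible at r3c5 ⇒ r3c5=9.
Step 18. [r3c7∈{8}] r3c7 is down to just 8 ⇒ r3c7=8.
Step 19. [r1c4∈{4}] only 4 remains possible at r1c4 ⇒ r1c4=4.
Step 20. [r5c8∈{4}] only 4 remains possible at r5c8, so r5c8=4.
Step 21. [r7c7∈{6}] r7c7 is down to just 6 ⇒ r7c7=6.
Step 22. [r4c6∈{2}] r4c6's peers cover all but 2, so r4c6=2.
Step 23. [r5c4∈{9}] nothing but 9 survives at r5c4, so r5c4=9.
Step 24. [r3c9∈{4}] nothing but 4 survives at r3c9 ⇒ r3c9=4.
Step 25. [r7c4∈{1}] r7c4 is down to just 1, so r7c4=1.
Step 26. [r6c8∈{8}] nothing but 8 survives at r6c8 ⇒ r6c8=8.
Step 27. [r2c4∈{3}] only 3 remains possible at r2c4, so r2c4=3.
Step 28. [r8c3∈{2}] r8c3 has the single candidate 2 ⇒ r8c3=2.
Step 29. [r9c1∈{9}] only 9 remains possible at r9c1 ⇒ r9c1=9.
Step 30. [r7c3∈{4}] nothing but 4 survives at r7c3. So r7c3=4.
Step 31. [r8c1∈{8}] r8c1's peers cover all but 8, so r8c1=8.
Step 32. [r3c2∈{2}] nothing but 2 survives at r3c2 ⇒ r3c2=2.
Step 33. [r1c6∈{5}] r1c6's peers cover all but 5 ⇒ r1c6=5.
Step 34. [r5c3∈{6}] r5c3 is down to just 6 ⇒ r5c3=6.
Step 35. [r9c9∈{3}] r9c9's peers cover all but 3. So r9c9=3.
Step 36. [r1c1∈{1}] r1c1's peers cover all but 1, so r1c1=1.
Step 37. [r4c8∈{1}] r4c8's peers cover all but 1 ⇒ r4c8=1.
Step 38. [r3c1∈{6}] nothing but 6 survives at r3c1, so r3c1=6.
Step 39. [r5c7∈{7}] nothing but 7 survives at r5c7. So r5c7=7.

Answer: 1 7 3 4 8 5 2 6 9 / 4 9 8 3 2 6 1 5 7 / 6 2 5 7 9 1 8 3 4 / 5 4 9 8 7 2 3 1 6 / 2 8 6 9 1 3 7 4 5 / 3 1 7 5 6 4 9 8 2 / 7 5 4 1 3 9 6 2 8 / 8 3 2 6 4 7 5 9 1 / 9 6 1 2 5 8 4 7 3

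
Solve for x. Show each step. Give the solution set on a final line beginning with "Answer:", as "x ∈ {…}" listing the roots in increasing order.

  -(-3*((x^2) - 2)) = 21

Step 1. [-(-3*((x^2) - 2)) = 21] LHS negated; negate both sides ⇒ neg: -3*((x^2) - 2) = -21.
Step 2. [-3*((x^2) - 2) = -21] -3·(inner) — divide through by -3 ⇒ div: (x^2) - 2 = 7.
Step 3. [(x^2) - 2 = 7] the outer -2 inverts by adding 2 ⇒ sub: x^2 = 9.
Step 4. [x^2 = 9] LHS squared, RHS 9 ≥ 0: apply √ (±). So sqrt: x = 3 or -3.

Answer: x ∈ {-3, 3}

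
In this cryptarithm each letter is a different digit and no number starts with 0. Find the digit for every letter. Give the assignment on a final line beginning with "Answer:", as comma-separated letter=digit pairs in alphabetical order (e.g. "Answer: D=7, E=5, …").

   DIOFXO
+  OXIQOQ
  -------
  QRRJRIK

Step 1. [col 1: O + Q ≡ K (mod 10)] no forcing yet in column 1 (carry-in 0); K=6 is free and consistent — try it ⇒ K=6.
Step 2. [col 1: O + Q ≡ K (mod 10)] no forcing yet in column 1 (carry-in 0); Q=1 is free and consistent — try it, so Q=1.
Step 3. [col 1: O + Q ≡ K (mod 10)] in column 1 we have O+Q≡K with carry-in 0; given Q=1, K=6 and digits 1,6 already taken and all letters distinct, that pins O to 5. So O=5.
Step 4. [col 2: X + O ≡ I (mod 10)] I=7 is one option consistent with column 2 (X + O ≡ I (mod 10), carry-in 0) — take it. So I=7.
Step 5. [col 2: X + O ≡ I (mod 10)] column 2: given O=5, I=7, carry-in 0, and digits 1,5,6,7 already taken and all letters distinct, X+O≡I (mod 10) forces X=2, so X=2.
Step 6. [col 3: F + Q ≡ R (mod 10)] several values work for R in column 3 (F + Q ≡ R (mod 10), carry-in 0); try R=0. So R=0.
Step 7. [col 3: F + Q ≡ R (mod 10)] from column 3 (Q=1, R=0, carry-in 0, digits 0,1,2,5,6,7 already taken and all letters distinct): F must equal 9 ⇒ F=9.
Step 8. [col 4: O + I ≡ J (mod 10)] column 4 reads O+I+carry(1)=J with O=5, I=7; with digits 0,1,2,5,6,7,9 already taken and all letters distinct, the only value for J is 3. So J=3.
Step 9. [col 6: D + O ≡ R (mod 10)] column 6: given O=5, R=0, carry-in 1, and digits 0,1,2,3,5,6,7,9 already taken and all letters distinct, D+O≡R (mod 10) forces D=4. So D=4.

Answer: D=4, F=9, I=7, J=3, K=6, O=5, Q=1, R=0, X=2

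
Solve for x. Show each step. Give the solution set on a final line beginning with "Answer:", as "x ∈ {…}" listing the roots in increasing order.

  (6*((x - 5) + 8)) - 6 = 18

Step 1. [(6*((x - 5) + 8)) - 6 = 18] peel the -6: add 6 from each side ⇒ sub: 6*((x - 5) + 8) = 24.
Step 2. [6*((x - 5) + 8) = 24] LHS = 6·(…); ÷6 both sides. So div: (x - 5) + 8 = 4.
Step 3. [(x - 5) + 8 = 4] the outer +8 inverts by subtracting 8 ⇒ sub: x - 5 = -4.
Step 4. [x - 5 = -4] peel the -5: add 5 from each side. So sub: x = 1.

Answer: x ∈ {1}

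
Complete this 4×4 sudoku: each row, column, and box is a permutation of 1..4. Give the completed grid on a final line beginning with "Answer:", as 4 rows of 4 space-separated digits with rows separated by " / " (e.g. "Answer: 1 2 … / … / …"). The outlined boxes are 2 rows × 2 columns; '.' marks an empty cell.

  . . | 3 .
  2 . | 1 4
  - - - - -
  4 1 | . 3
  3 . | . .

Step 1. [r3c3∈{2}] r3c3's peers cover all but 2, so r3c3=2.
Step 2. [r1c2∈{4}] r1c2 is down to just 4, so r1c2=4.
Step 3. [r2c2∈{3}] only 3 remains possible at r2c2 ⇒ r2c2=3.
Step 4. [r4c3∈{4}] r4c3's peers cover all but 4. So r4c3=4.
Step 5. [r4c2∈{2}] r4c2's peers cover all but 2. So r4c2=2.
Step 6. [r4c4∈{1}] nothing but 1 survives at r4c4, so r4c4=1.
Step 7. [r1c4∈{2}] r1c4's peers cover all but 2, so r1c4=2.
Step 8. [r1c1∈{1}] r1c1 is down to just 1 ⇒ r1c1=1.

Answer: 1 4 3 2 / 2 3 1 4 / 4 1 2 3 / 3 2 4 1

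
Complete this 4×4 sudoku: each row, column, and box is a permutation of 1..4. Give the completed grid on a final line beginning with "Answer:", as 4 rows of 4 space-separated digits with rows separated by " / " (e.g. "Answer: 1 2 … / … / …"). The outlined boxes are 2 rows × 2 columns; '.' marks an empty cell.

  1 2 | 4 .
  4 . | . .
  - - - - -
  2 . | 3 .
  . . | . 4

Step 1. [r3c4∈{1}] only 1 remains possible at r3c4, so r3c4=1.
Step 2. [r2c2∈{3}] r2c2 is down to just 3 ⇒ r2c2=3.
Step 3. [r2c4∈{2}] r2c4 has the single candidate 2 ⇒ r2c4=2.
Step 4. [r4c2∈{1}] r4c2 has the single candidate 1 ⇒ r4c2=1.
Step 5. [r4c1∈{3}] r4c1 has the single candidate 3. So r4c1=3.
Step 6. [r1c4∈{3}] r1c4 is down to just 3. So r1c4=3.
Step 7. [r2c3∈{1}] r2c3 is down to just 1. So r2c3=1.
Step 8. [r3c2∈{4}] r3c2 is down to just 4, so r3c2=4.
Step 9. [r4c3∈{2}] nothing but 2 survives at r4c3. So r4c3=2.

Answer: 1 2 4 3 / 4 3 1 2 / 2 4 3 1 / 3 1 2 4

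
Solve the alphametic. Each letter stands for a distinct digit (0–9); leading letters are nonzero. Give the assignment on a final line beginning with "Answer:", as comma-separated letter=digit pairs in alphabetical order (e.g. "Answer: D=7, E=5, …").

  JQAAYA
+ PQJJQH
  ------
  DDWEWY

Step 1. [col 1: A + H ≡ Y (mod 10)] H=3 is one option consistent with column 1 (A + H ≡ Y (mod 10), carry-in 0) — take it ⇒ H=3.
Step 2. [col 1: A + H ≡ Y (mod 10)] several values work for A in column 1 (A + H ≡ Y (mod 10), carry-in 0); try A=8, so A=8.
Step 3. [col 1: A + H ≡ Y (mod 10)] in column 1 we have A+H≡Y with carry-in 0; given A=8, H=3 and digits 3,8 already taken and all letters distinct, that pins Y to 1, so Y=1.
Step 4. [col 2: Y + Q ≡ W (mod 10)] several values work for W in column 2 (Y + Q ≡ W (mod 10), carry-in 1); try W=6 ⇒ W=6.
Step 5. [col 2: Y + Q ≡ W (mod 10)] column 2 reads Y+Q+carry(1)=W with Y=1, W=6; with digits 1,3,6,8 already taken and all letters distinct, the only value for Q is 4. So Q=4.
Step 6. [col 3: A + J ≡ E (mod 10)] no forcing yet in column 3 (carry-in 0); J=7 is free and consistent — try it ⇒ J=7.
Step 7. [col 3: A + J ≡ E (mod 10)] in column 3 we have A+J≡E with carry-in 0; given A=8, J=7 and digits 1,3,4,6,7,8 already taken and all letters distinct, that pins E to 5. So E=5.
Step 8. [col 5: Q + Q ≡ D (mod 10)] column 5: given Q=4, carry-in 1, and digits 1,3,4,5,6,7,8 already taken and all letters distinct, Q+Q≡D (mod 10) forces D=9, so D=9.
Step 9. [col 6: J + P ≡ D (mod 10)] in column 6 we have J+P≡D with carry-in 0; given J=7, D=9 and digits 1,3,4,5,6,7,8,9 already taken and all letters distinct, that pins P to 2. So P=2.

Answer: A=8, D=9, E=5, H=3, J=7, P=2, Q=4, W=6, Y=1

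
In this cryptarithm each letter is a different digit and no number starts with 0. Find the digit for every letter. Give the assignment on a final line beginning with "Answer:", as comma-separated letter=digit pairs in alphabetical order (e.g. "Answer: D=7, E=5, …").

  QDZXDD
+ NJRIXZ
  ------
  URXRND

Step 1. [col 1: D + Z ≡ D (mod 10)] from column 1 (nothing yet, carry-in 0, all letters distinct, none taken yet): Z must equal 0 ⇒ Z=0.
Step 2. [col 1: D + Z ≡ D (mod 10)] column 1 (D + Z ≡ D (mod 10), carry-in 0) doesn't pin D yet; pick D=1 and continue. So D=1.
Step 3. [col 2: D + X ≡ N (mod 10)] X=5 is one option consistent with column 2 (D + X ≡ N (mod 10), carry-in 0) — take it, so X=5.
Step 4. [col 2: D + X ≡ N (mod 10)] from column 2 (D=1, X=5, carry-in 0, digits 0,1,5 already taken and all letters distinct): N must equal 6, so N=6.
Step 5. [col 3: X + I ≡ R (mod 10)] column 3 (X + I ≡ R (mod 10), carry-in 0) doesn't pin I yet; pick I=9 and continue, so I=9.
Step 6. [col 3: X + I ≡ R (mod 10)] column 3: given X=5, I=9, carry-in 0, and digits 0,1,5,6,9 already taken and all letters distinct, X+I≡R (mod 10) forces R=4, so R=4.
Step 7. [col 5: D + J ≡ R (mod 10)] from column 5 (D=1, R=4, carry-in 0, digits 0,1,4,5,6,9 already taken and all letters distinct): J must equal 3, so J=3.
Step 8. [col 6: Q + N ≡ U (mod 10)] column 6 reads Q+N+carry(0)=U with N=6; with digits 0,1,3,4,5,6,9 already taken and all letters distinct, the only value for Q is 2. So Q=2.
Step 9. [col 6: Q + N ≡ U (mod 10)] column 6: given Q=2, N=6, carry-in 0, and digits 0,1,2,3,4,5,6,9 already taken and all letters distinct, Q+N≡U (mod 10) forces U=8 ⇒ U=8.

Answer: D=1, I=9, J=3, N=6, Q=2, R=4, U=8, X=5, Z=0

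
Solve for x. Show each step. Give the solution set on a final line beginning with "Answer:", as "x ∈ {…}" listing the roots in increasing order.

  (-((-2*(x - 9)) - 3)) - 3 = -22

Step 1. [(-((-2*(x - 9)) - 3)) - 3 = -22] -3 is outermost — add 3 both sides ⇒ sub: -((-2*(x - 9)) - 3) = -19.
Step 2. [-((-2*(x - 9)) - 3) = -19] flip signs both sides, so neg: (-2*(x - 9)) - 3 = 19.
Step 3. [(-2*(x - 9)) - 3 = 19] peel the -3: add 3 from each side. So sub: -2*(x - 9) = 22.
Step 4. [-2*(x - 9) = 22] leading coefficient -2: divide by -2. So div: x - 9 = -11.
Step 5. [x - 9 = -11] add 9: x sits inside (… - 9) ⇒ sub: x = -2.

Answer: x ∈ {-2}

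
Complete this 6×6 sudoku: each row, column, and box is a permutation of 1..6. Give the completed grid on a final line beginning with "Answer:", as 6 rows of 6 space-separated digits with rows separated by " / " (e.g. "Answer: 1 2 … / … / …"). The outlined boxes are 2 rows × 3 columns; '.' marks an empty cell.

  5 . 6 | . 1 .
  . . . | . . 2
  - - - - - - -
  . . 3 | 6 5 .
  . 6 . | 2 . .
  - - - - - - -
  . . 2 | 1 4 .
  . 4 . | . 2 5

Step 1. [r6c4∈{3}] r6c4's peers cover all but 3 ⇒ r6c4=3.
Step 2. [r6c3∈{1}] r6c3 has the single candidate 1. So r6c3=1.
Step 3. [r3c1∈{1,2,4}] across col 1, 2 lands solely at r3c1 ⇒ r3c1=2.
Step 4. [r2c3∈{4}] only 4 remains possible at r2c3. So r2c3=4.
Step 5. [r3c6∈{1,4}] 4 has one home in row 3: r3c6 ⇒ r3c6=4.
Step 6. [r1c6∈{3}] r1c6 has the single candidate 3 ⇒ r1c6=3.
Step 7. [r3c2∈{1}] r3c2 is down to just 1 ⇒ r3c2=1.
Step 8. [r2c2∈{3}] r2c2 has the single candidate 3. So r2c2=3.
Step 9. [r5c1∈{3,6}] r5c1 is the only open cell in row 5 admitting 3 ⇒ r5c1=3.
Step 10. [r4c6∈{1}] nothing but 1 survives at r4c6 ⇒ r4c6=1.
Step 11. [r5c6∈{6}] r5c6's peers cover all but 6, so r5c6=6.
Step 12. [r1c4∈{4}] r1c4's peers cover all but 4. So r1c4=4.
Step 13. [r5c2∈{5}] nothing but 5 survives at r5c2 ⇒ r5c2=5.
Step 14. [r4c5∈{3}] r4c5's peers cover all but 3. So r4c5=3.
Step 15. [r2c1∈{1}] r2c1's peers cover all but 1, so r2c1=1.
Step 16. [r2c5∈{6}] nothing but 6 survives at r2c5. So r2c5=6.
Step 17. [r2c4∈{5}] r2c4 has the single candidate 5, so r2c4=5.
Step 18. [r4c3∈{5}] r4c3 has the single candidate 5, so r4c3=5.
Step 19. [r1c2∈{2}] r1c2 has the single candidate 2 ⇒ r1c2=2.
Step 20. [r4c1∈{4}] nothing but 4 survives at r4c1. So r4c1=4.
Step 21. [r6c1∈{6}] nothing but 6 survives at r6c1. So r6c1=6.

Answer: 5 2 6 4 1 3 / 1 3 4 5 6 2 / 2 1 3 6 5 4 / 4 6 5 2 3 1 / 3 5 2 1 4 6 / 6 4 1 3 2 5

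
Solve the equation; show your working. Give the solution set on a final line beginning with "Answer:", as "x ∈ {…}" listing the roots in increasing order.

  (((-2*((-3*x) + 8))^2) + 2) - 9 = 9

Step 1. [(((-2*((-3*x) + 8))^2) + 2) - 9 = 9] peel the -9: add 9 from each side. So sub: ((-2*((-3*x) + 8))^2) + 2 = 18.
Step 2. [((-2*((-3*x) + 8))^2) + 2 = 18] +2 is outermost — subtract 2 both sides, so sub: (-2*((-3*x) + 8))^2 = 16.
Step 3. [(-2*((-3*x) + 8))^2 = 16] √ both sides: 16 ≥ 0 gives two branches, so sqrt: -2*((-3*x) + 8) = 4 or -4.
Step 4. [-2*((-3*x) + 8) = 4 or -4] divide by the outer -2 ⇒ div: (-3*x) + 8 = -2 or 2.
Step 5. [(-3*x) + 8 = -2 or 2] the outer +8 inverts by subtracting 8 ⇒ sub: -3*x = -10 or -6.
Step 6. [-3*x = -10 or -6] -3 out front; divide by -3, so div: x = 10/3 or 2.

Answer: x ∈ {2, 10/3}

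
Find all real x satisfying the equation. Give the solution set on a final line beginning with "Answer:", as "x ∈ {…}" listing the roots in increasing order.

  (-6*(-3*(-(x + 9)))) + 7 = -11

Step 1. [(-6*(-3*(-(x + 9)))) + 7 = -11] the outer +7 inverts by subtracting 7 ⇒ sub: -6*(-3*(-(x + 9))) = -18.
Step 2. [-6*(-3*(-(x + 9))) = -18] divide by the outer -6 ⇒ div: -3*(-(x + 9)) = 3.
Step 3. [-3*(-(x + 9)) = 3] LHS = -3·(…); ÷-3 both sides. So div: -(x + 9) = -1.
Step 4. [-(x + 9) = -1] leading − — multiply by −1. So neg: x + 9 = 1.
Step 5. [x + 9 = 1] the outer +9 inverts by subtracting 9 ⇒ sub: x = -8.

Answer: x ∈ {-8}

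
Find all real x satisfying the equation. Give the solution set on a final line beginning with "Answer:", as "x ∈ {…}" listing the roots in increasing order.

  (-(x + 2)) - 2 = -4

Step 1. [(-(x + 2)) - 2 = -4] the outer -2 inverts by adding 2 ⇒ sub: -(x + 2) = -2.
Step 2. [-(x + 2) = -2] LHS negated; negate both sides, so neg: x + 2 = 2.
Step 3. [x + 2 = 2] +2 is outermost — subtract 2 both sides, so sub: x = 0.

Answer: x ∈ {0}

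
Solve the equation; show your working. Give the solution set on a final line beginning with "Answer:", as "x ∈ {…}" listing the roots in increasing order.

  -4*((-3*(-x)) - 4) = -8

Step 1. [-4*((-3*(-x)) - 4) = -8] divide by the outer -4. So div: (-3*(-x)) - 4 = 2.
Step 2. [(-3*(-x)) - 4 = 2] -4 is outermost — add 4 both sides, so sub: -3*(-x) = 6.
Step 3. [-3*(-x) = 6] -3 out front; divide by -3. So div: -x = -2.
Step 4. [-x = -2] flip signs both sides. So neg: x = 2.

Answer: x ∈ {2}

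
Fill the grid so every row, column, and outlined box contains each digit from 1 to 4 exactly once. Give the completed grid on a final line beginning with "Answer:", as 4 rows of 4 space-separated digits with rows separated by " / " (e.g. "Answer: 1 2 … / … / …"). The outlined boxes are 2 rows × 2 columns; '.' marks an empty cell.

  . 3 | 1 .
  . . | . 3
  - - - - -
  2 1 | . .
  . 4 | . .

Step 1. [r1c4∈{2,4}] 2 has one home in row 1: r1c4 ⇒ r1c4=2.
Step 2. [r3c3∈{3,4}] in row 3, 3 fits only at r3c3. So r3c3=3.
Step 3. [r2c3∈{4}] r2c3 has the single candidate 4 ⇒ r2c3=4.
Step 4. [r4c4∈{1}] nothing but 1 survives at r4c4. So r4c4=1.
Step 5. [r2c2∈{2}] r2c2's peers cover all but 2, so r2c2=2.
Step 6. [r4c3∈{2}] only 2 remains possible at r4c3 ⇒ r4c3=2.
Step 7. [r3c4∈{4}] only 4 remains possible at r3c4, so r3c4=4.
Step 8. [r1c1∈{4}] only 4 remains possible at r1c1, so r1c1=4.
Step 9. [r2c1∈{1}] r2c1 is down to just 1 ⇒ r2c1=1.
Step 10. [r4c1∈{3}] only 3 remains possible at r4c1, so r4c1=3.

Answer: 4 3 1 2 / 1 2 4 3 / 2 1 3 4 / 3 4 2 1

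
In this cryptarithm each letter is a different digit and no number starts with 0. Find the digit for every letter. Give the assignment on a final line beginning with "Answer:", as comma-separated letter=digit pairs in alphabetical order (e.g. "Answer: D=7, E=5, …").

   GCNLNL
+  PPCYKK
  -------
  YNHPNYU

Step 1. [col 1: L + K ≡ U (mod 10)] column 1 (L + K ≡ U (mod 10), carry-in 0) doesn't pin K yet; pick K=5 and continue. So K=5.
Step 2. [Y] the sum has 7 digits but both addends have 6; that extra leading digit Y is the final carry, namely 1 ⇒ Y=1.
Step 3. [col 1: L + K ≡ U (mod 10)] no forcing yet in column 1 (carry-in 0); L=4 is free and consistent — try it, so L=4.
Step 4. [col 1: L + K ≡ U (mod 10)] from column 1 (L=4, K=5, carry-in 0, digits 1,4,5 already taken and all letters distinct): U must equal 9 ⇒ U=9.
Step 5. [col 2: N + K ≡ Y (mod 10)] in column 2 we have N+K≡Y with carry-in 0; given K=5, Y=1 and digits 1,4,5,9 already taken and all letters distinct, that pins N to 6. So N=6.
Step 6. [col 4: N + C ≡ P (mod 10)] no forcing yet in column 4 (carry-in 0); P=8 is free and consistent — try it, so P=8.
Step 7. [col 4: N + C ≡ P (mod 10)] in column 4 we have N+C≡P with carry-in 0; given N=6, P=8 and digits 1,4,5,6,8,9 already taken and all letters distinct, that pins C to 2. So C=2.
Step 8. [col 5: C + P ≡ H (mod 10)] from column 5 (C=2, P=8, carry-in 0, digits 1,2,4,5,6,8,9 already taken and all letters distinct): H must equal 0, so H=0.
Step 9. [col 6: G + P ≡ N (mod 10)] column 6: given P=8, N=6, carry-in 1, and digits 0,1,2,4,5,6,8,9 already taken and all letters distinct, G+P≡N (mod 10) forces G=7. So G=7.

Answer: C=2, G=7, H=0, K=5, L=4, N=6, P=8, U=9, Y=1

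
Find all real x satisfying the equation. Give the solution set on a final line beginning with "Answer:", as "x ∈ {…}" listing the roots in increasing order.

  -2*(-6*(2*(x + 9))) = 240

Step 1. [-2*(-6*(2*(x + 9))) = 240] leading coefficient -2: divide by -2, so div: -6*(2*(x + 9)) = -120.
Step 2. [-6*(2*(x + 9)) = -120] -6·(inner) — divide through by -6, so div: 2*(x + 9) = 20.
Step 3. [2*(x + 9) = 20] 2·(inner) — divide through by 2 ⇒ div: x + 9 = 10.
Step 4. [x + 9 = 10] the outer +9 inverts by subtracting 9, so sub: x = 1.

Answer: x ∈ {1}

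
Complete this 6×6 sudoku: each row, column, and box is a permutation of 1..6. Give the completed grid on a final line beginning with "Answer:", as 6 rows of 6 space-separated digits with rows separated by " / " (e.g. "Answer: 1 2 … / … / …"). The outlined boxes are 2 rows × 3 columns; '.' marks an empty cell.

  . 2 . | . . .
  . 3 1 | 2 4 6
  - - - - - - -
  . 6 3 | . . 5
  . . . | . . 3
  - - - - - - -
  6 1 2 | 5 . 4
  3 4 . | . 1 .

Step 1. [r1c5∈{3,5}] across col 5, 5 lands solely at r1c5. So r1c5=5.
Step 2. [r1c1∈{4}] r1c1's peers cover all but 4 ⇒ r1c1=4.
Step 3. [r4c3∈{4,5}] col 3 places 4 nowhere but r4c3. So r4c3=4.
Step 4. [r3c5∈{2}] r3c5's peers cover all but 2 ⇒ r3c5=2.
Step 5. [r3c1∈{1}] r3c1's peers cover all but 1 ⇒ r3c1=1.
Step 6. [r4c4∈{1,6}] row 4 places 1 nowhere but r4c4. So r4c4=1.
Step 7. [r4c2∈{5}] r4c2 is down to just 5. So r4c2=5.
Step 8. [r3c4∈{4}] only 4 remains possible at r3c4, so r3c4=4.
Step 9. [r4c5∈{6}] nothing but 6 survives at r4c5, so r4c5=6.
Step 10. [r1c4∈{3}] r1c4 is down to just 3 ⇒ r1c4=3.
Step 11. [r5c5∈{3}] r5c5 has the single candidate 3 ⇒ r5c5=3.
Step 12. [r1c3∈{6}] r1c3 has the single candidate 6 ⇒ r1c3=6.
Step 13. [r4c1∈{2}] r4c1 has the single candidate 2. So r4c1=2.
Step 14. [r2c1∈{5}] only 5 remains possible at r2c1. So r2c1=5.
Step 15. [r1c6∈{1}] r1c6's peers cover all but 1, so r1c6=1.
Step 16. [r6c4∈{6}] only 6 remains possible at r6c4. So r6c4=6.
Step 17. [r6c6∈{2}] r6c6 is down to just 2. So r6c6=2.
Step 18. [r6c3∈{5}] r6c3 has the single candidate 5, so r6c3=5.

Answer: 4 2 6 3 5 1 / 5 3 1 2 4 6 / 1 6 3 4 2 5 / 2 5 4 1 6 3 / 6 1 2 5 3 4 / 3 4 5 6 1 2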